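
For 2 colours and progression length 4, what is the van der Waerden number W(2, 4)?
W(2, 4) = 35

This is a classical value, W(2, 4) = 35, established by combining an explicit 2-colouring of {1, ..., 34} with no monochromatic 4-AP (giving the lower bound W(2, 4) > 34) and a finite case analysis / exhaustive computer search showing every 2-colouring of {1, ..., 35} has such an AP.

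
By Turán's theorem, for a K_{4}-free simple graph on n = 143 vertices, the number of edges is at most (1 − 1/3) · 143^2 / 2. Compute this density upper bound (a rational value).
Turán density bound = (2/3) · 143^2/2 = 20449/3 ≈ 6816.3333

Turán's theorem: ex(n, K_{r+1}) is achieved by the complete r-partite Turán graph T(n, r) with parts as balanced as possible, and is at most (1 − 1/r) · n^2/2. For r = 3, n = 143: the density bound is (2/3) · 20449/2 = 20449/3 ≈ 6816.3333. The integer-valued extremum is e(T(143, 3)) = 6816, which is strictly less than the density bound 20449/3 since 3 ∤ 143 (the parts of T(143, 3) cannot all be equal).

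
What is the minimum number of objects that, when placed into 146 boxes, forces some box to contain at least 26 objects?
n = (26 − 1)·146 + 1 = 3651

By the generalised pigeonhole principle, to guarantee some box contains ≥ r objects we need more than (r − 1) · k objects total. Threshold: n = (r − 1) · k + 1. With r = 26 and k = 146: n = 25 · 146 + 1 = 3650 + 1 = 3651. For n = 3650 = 25 · 146, we can put exactly 25 objects in every box, avoiding 26 in any single one — so 3651 is tight.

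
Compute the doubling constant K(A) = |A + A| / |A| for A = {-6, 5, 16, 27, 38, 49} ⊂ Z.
K = |A + A| / |A| = 11/6

Enumerate A + A = {a + b : a, b ∈ A}. With |A| = 6, there are |A|^2 = 36 ordered sum pairs; collecting distinct values, A + A = {-12, -1, 10, 21, 32, 43, 54, 65, 76, 87, 98}, so |A + A| = 11. Thus K = 11/6. Here |A + A| = 2|A| − 1 = 11, the minimum possible — so K = 11/6 is minimal, which holds iff A is an arithmetic progression.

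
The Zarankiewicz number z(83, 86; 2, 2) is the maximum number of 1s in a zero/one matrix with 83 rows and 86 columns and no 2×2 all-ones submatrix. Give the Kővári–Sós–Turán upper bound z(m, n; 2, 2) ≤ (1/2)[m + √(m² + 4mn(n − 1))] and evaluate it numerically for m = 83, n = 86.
z(83, 86; 2, 2) ≤ (1/2)[83 + √(83² + 4·83·86·85)] = (1/2)[83 + √2433809] = 821.5335

Kővári–Sós–Turán: let r_1, ..., r_83 be the row sums and z = Σ r_i the total number of 1s. Each pair of columns can share at most one row with both entries 1 (else a 2×2 all-ones block appears), so Σ_i C(r_i, 2) ≤ C(86, 2) = 3655. By convexity Σ_i C(r_i, 2) ≥ 83·C(z/83, 2) = z(z − 83)/(2·83), giving z² − 83z − 83·86·85 ≤ 0 and hence z ≤ (1/2)[83 + √(6889 + 4·606730)] = (1/2)[83 + √2433809] ≈ (1/2)(83 + 1560.067) = 821.5335.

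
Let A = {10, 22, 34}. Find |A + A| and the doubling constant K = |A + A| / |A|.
K = |A + A| / |A| = 5/3

Enumerate A + A = {a + b : a, b ∈ A}. With |A| = 3, there are |A|^2 = 9 ordered sum pairs; collecting distinct values, A + A = {20, 32, 44, 56, 68}, so |A + A| = 5. Thus K = 5/3. Here |A + A| = 2|A| − 1 = 5, the minimum possible — so K = 5/3 is minimal, which holds iff A is an arithmetic progression.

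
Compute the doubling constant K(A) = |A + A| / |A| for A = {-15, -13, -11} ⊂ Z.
K = |A + A| / |A| = 5/3

Enumerate A + A = {a + b : a, b ∈ A}. With |A| = 3, there are |A|^2 = 9 ordered sum pairs; collecting distinct values, A + A = {-30, -28, -26, -24, -22}, so |A + A| = 5. Thus K = 5/3. Here |A + A| = 2|A| − 1 = 5, the minimum possible — so K = 5/3 is minimal, which holds iff A is an arithmetic progression.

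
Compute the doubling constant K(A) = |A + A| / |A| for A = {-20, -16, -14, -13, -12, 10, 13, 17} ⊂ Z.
K = |A + A| / |A| = 30/8 = 15/4

Enumerate A + A = {a + b : a, b ∈ A}. With |A| = 8, there are |A|^2 = 64 ordered sum pairs; collecting distinct values, A + A = {-40, -36, -34, -33, -32, -30, -29, -28, -27, -26, -25, -24, -10, -7, -6, -4, -3, -2, -1, 0, 1, 3, 4, 5, 20, 23, 26, 27, 30, 34}, so |A + A| = 30. Thus K = 30/8 = 15/4. For comparison, the minimum possible |A + A| over all 8-element sets is 2·8 − 1 = 15 (so min K = 15/8), attained only by arithmetic progressions.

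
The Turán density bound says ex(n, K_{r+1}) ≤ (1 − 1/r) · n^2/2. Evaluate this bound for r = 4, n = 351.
Turán density bound = (3/4) · 351^2/2 = 369603/8 ≈ 46200.375

Turán's theorem: ex(n, K_{r+1}) is achieved by the complete r-partite Turán graph T(n, r) with parts as balanced as possible, and is at most (1 − 1/r) · n^2/2. For r = 4, n = 351: the density bound is (3/4) · 123201/2 = 369603/8 ≈ 46200.375. The integer-valued extremum is e(T(351, 4)) = 46200, which is strictly less than the density bound 369603/8 since 4 ∤ 351 (the parts of T(351, 4) cannot all be equal).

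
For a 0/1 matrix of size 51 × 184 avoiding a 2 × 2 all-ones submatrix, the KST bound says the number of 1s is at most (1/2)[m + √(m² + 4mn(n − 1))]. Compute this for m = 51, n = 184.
z(51, 184; 2, 2) ≤ (1/2)[51 + √(51² + 4·51·184·183)] = (1/2)[51 + √6871689] = 1336.1953

Kővári–Sós–Turán: let r_1, ..., r_51 be the row sums and z = Σ r_i the total number of 1s. Each pair of columns can share at most one row with both entries 1 (else a 2×2 all-ones block appears), so Σ_i C(r_i, 2) ≤ C(184, 2) = 16836. By convexity Σ_i C(r_i, 2) ≥ 51·C(z/51, 2) = z(z − 51)/(2·51), giving z² − 51z − 51·184·183 ≤ 0 and hence z ≤ (1/2)[51 + √(2601 + 4·1717272)] = (1/2)[51 + √6871689] ≈ (1/2)(51 + 2621.3907) = 1336.1953.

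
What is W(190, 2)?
W(190, 2) = 190 + 1 = 191

A 2-term AP is any pair of integers, so a monochromatic 2-AP exists iff some colour is used at least twice. With 190 colours, the colouring i ↦ i on {1, ..., 190} uses each colour once, avoiding any monochromatic pair, so W(190, 2) > 190. For {1, ..., 191}, pigeonhole forces two integers of the same colour, which form a monochromatic 2-AP. Hence W(190, 2) = 191.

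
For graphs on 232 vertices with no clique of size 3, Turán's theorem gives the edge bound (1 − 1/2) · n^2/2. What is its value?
Turán density bound = (1/2) · 232^2/2 = 13456

Turán's theorem: ex(n, K_{r+1}) is achieved by the complete r-partite Turán graph T(n, r) with parts as balanced as possible, and is at most (1 − 1/r) · n^2/2. For r = 2, n = 232: the density bound is (1/2) · 53824/2 = 13456. Since 2 ∣ 232, the Turán graph T(232, 2) has parts of equal size 116, and its edge count e(T(232, 2)) = 13456 attains the density bound exactly.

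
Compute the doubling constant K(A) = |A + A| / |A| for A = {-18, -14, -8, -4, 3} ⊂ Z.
K = |A + A| / |A| = 14/5

Enumerate A + A = {a + b : a, b ∈ A}. With |A| = 5, there are |A|^2 = 25 ordered sum pairs; collecting distinct values, A + A = {-36, -32, -28, -26, -22, -18, -16, -15, -12, -11, -8, -5, -1, 6}, so |A + A| = 14. Thus K = 14/5. For comparison, the minimum possible |A + A| over all 5-element sets is 2·5 − 1 = 9 (so min K = 9/5), attained only by arithmetic progressions.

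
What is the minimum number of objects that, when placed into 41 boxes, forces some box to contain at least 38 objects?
n = (38 − 1)·41 + 1 = 1518

By the generalised pigeonhole principle, to guarantee some box contains ≥ r objects we need more than (r − 1) · k objects total. Threshold: n = (r − 1) · k + 1. With r = 38 and k = 41: n = 37 · 41 + 1 = 1517 + 1 = 1518. For n = 1517 = 37 · 41, we can put exactly 37 objects in every box, avoiding 38 in any single one — so 1518 is tight.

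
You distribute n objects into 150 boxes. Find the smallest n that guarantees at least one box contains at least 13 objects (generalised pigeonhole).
n = (13 − 1)·150 + 1 = 1801

By the generalised pigeonhole principle, to guarantee some box contains ≥ r objects we need more than (r − 1) · k objects total. Threshold: n = (r − 1) · k + 1. With r = 13 and k = 150: n = 12 · 150 + 1 = 1800 + 1 = 1801. For n = 1800 = 12 · 150, we can put exactly 12 objects in every box, avoiding 13 in any single one — so 1801 is tight.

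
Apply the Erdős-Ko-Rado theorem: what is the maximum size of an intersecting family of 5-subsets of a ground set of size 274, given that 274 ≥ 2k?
max |F| = C(273, 4) = 226387980

The Erdős-Ko-Rado theorem states: for n ≥ 2k, an intersecting family of k-subsets of an n-element set has size at most C(n − 1, k − 1), with equality for 'star' families {A ⊆ [n] : |A| = k, i ∈ A} (fix an element i). For n = 274, k = 5: C(273, 4) = 226387980.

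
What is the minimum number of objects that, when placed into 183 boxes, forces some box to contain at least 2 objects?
n = (2 − 1)·183 + 1 = 184

By the generalised pigeonhole principle, to guarantee some box contains ≥ r objects we need more than (r − 1) · k objects total. Threshold: n = (r − 1) · k + 1. With r = 2 and k = 183: n = 1 · 183 + 1 = 183 + 1 = 184. For n = 183 = 1 · 183, we can put exactly 1 objects in every box, avoiding 2 in any single one — so 184 is tight.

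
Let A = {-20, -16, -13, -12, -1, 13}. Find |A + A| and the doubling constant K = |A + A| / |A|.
K = |A + A| / |A| = 20/6 = 10/3

Enumerate A + A = {a + b : a, b ∈ A}. With |A| = 6, there are |A|^2 = 36 ordered sum pairs; collecting distinct values, A + A = {-40, -36, -33, -32, -29, -28, -26, -25, -24, -21, -17, -14, -13, -7, -3, -2, 0, 1, 12, 26}, so |A + A| = 20. Thus K = 20/6 = 10/3. For comparison, the minimum possible |A + A| over all 6-element sets is 2·6 − 1 = 11 (so min K = 11/6), attained only by arithmetic progressions.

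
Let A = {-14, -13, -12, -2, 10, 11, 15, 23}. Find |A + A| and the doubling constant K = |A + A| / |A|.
K = |A + A| / |A| = 30/8 = 15/4

Enumerate A + A = {a + b : a, b ∈ A}. With |A| = 8, there are |A|^2 = 64 ordered sum pairs; collecting distinct values, A + A = {-28, -27, -26, -25, -24, -16, -15, -14, -4, -3, -2, -1, 1, 2, 3, 8, 9, 10, 11, 13, 20, 21, 22, 25, 26, 30, 33, 34, 38, 46}, so |A + A| = 30. Thus K = 30/8 = 15/4. For comparison, the minimum possible |A + A| over all 8-element sets is 2·8 − 1 = 15 (so min K = 15/8), attained only by arithmetic progressions.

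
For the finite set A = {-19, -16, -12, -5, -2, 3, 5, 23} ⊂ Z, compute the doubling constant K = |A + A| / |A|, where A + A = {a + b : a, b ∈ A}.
K = |A + A| / |A| = 32/8 = 4

Enumerate A + A = {a + b : a, b ∈ A}. With |A| = 8, there are |A|^2 = 64 ordered sum pairs; collecting distinct values, A + A = {-38, -35, -32, -31, -28, -24, -21, -18, -17, -16, -14, -13, -11, -10, -9, -7, -4, -2, 0, 1, 3, 4, 6, 7, 8, 10, 11, 18, 21, 26, 28, 46}, so |A + A| = 32. Thus K = 32/8 = 4. For comparison, the minimum possible |A + A| over all 8-element sets is 2·8 − 1 = 15 (so min K = 15/8), attained only by arithmetic progressions.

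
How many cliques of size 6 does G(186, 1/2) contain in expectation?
E[# K_6] = C(186, 6) · (1/2)^C(6, 2) = 53011617022 / 2^15 = 26505808511/16384 ≈ 1617786.164001

For each 6-subset S of vertices (there are C(186, 6) = 53011617022 such S), let X_S = 1 if S induces a K_6 (all C(6, 2) = 15 edges present). Then P(X_S = 1) = (1/2)^15 = 1/32768. By linearity of expectation, E[# K_6] = C(186, 6) · (1/2)^15 = 53011617022 / 32768 = 26505808511/16384 ≈ 1617786.164001.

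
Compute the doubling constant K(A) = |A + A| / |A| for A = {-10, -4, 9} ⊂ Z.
K = |A + A| / |A| = 6/3 = 2

Enumerate A + A = {a + b : a, b ∈ A}. With |A| = 3, there are |A|^2 = 9 ordered sum pairs; collecting distinct values, A + A = {-20, -14, -8, -1, 5, 18}, so |A + A| = 6. Thus K = 6/3 = 2. For comparison, the minimum possible |A + A| over all 3-element sets is 2·3 − 1 = 5 (so min K = 5/3), attained only by arithmetic progressions.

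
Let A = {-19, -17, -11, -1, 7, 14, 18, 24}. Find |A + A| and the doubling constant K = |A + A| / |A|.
K = |A + A| / |A| = 33/8

Enumerate A + A = {a + b : a, b ∈ A}. With |A| = 8, there are |A|^2 = 64 ordered sum pairs; collecting distinct values, A + A = {-38, -36, -34, -30, -28, -22, -20, -18, -12, -10, -5, -4, -3, -2, -1, 1, 3, 5, 6, 7, 13, 14, 17, 21, 23, 25, 28, 31, 32, 36, 38, 42, 48}, so |A + A| = 33. Thus K = 33/8. For comparison, the minimum possible |A + A| over all 8-element sets is 2·8 − 1 = 15 (so min K = 15/8), attained only by arithmetic progressions.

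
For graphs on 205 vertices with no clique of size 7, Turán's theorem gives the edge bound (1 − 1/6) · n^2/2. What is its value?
Turán density bound = (5/6) · 205^2/2 = 210125/12 ≈ 17510.4167

Turán's theorem: ex(n, K_{r+1}) is achieved by the complete r-partite Turán graph T(n, r) with parts as balanced as possible, and is at most (1 − 1/r) · n^2/2. For r = 6, n = 205: the density bound is (5/6) · 42025/2 = 210125/12 ≈ 17510.4167. The integer-valued extremum is e(T(205, 6)) = 17510, which is strictly less than the density bound 210125/12 since 6 ∤ 205 (the parts of T(205, 6) cannot all be equal).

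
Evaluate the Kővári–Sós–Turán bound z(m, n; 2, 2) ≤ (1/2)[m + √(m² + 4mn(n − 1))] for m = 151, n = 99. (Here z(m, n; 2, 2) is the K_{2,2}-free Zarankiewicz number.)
z(151, 99; 2, 2) ≤ (1/2)[151 + √(151² + 4·151·99·98)] = (1/2)[151 + √5882809] = 1288.2251

Kővári–Sós–Turán: let r_1, ..., r_151 be the row sums and z = Σ r_i the total number of 1s. Each pair of columns can share at most one row with both entries 1 (else a 2×2 all-ones block appears), so Σ_i C(r_i, 2) ≤ C(99, 2) = 4851. By convexity Σ_i C(r_i, 2) ≥ 151·C(z/151, 2) = z(z − 151)/(2·151), giving z² − 151z − 151·99·98 ≤ 0 and hence z ≤ (1/2)[151 + √(22801 + 4·1465002)] = (1/2)[151 + √5882809] ≈ (1/2)(151 + 2425.4503) = 1288.2251.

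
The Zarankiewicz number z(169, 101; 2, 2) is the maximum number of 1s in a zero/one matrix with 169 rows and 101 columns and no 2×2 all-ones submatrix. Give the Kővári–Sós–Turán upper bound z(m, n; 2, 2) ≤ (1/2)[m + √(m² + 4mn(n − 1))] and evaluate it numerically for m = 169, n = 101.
z(169, 101; 2, 2) ≤ (1/2)[169 + √(169² + 4·169·101·100)] = (1/2)[169 + √6856161] = 1393.7136

Kővári–Sós–Turán: let r_1, ..., r_169 be the row sums and z = Σ r_i the total number of 1s. Each pair of columns can share at most one row with both entries 1 (else a 2×2 all-ones block appears), so Σ_i C(r_i, 2) ≤ C(101, 2) = 5050. By convexity Σ_i C(r_i, 2) ≥ 169·C(z/169, 2) = z(z − 169)/(2·169), giving z² − 169z − 169·101·100 ≤ 0 and hence z ≤ (1/2)[169 + √(28561 + 4·1706900)] = (1/2)[169 + √6856161] ≈ (1/2)(169 + 2618.4272) = 1393.7136.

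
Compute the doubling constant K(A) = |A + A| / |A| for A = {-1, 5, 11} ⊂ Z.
K = |A + A| / |A| = 5/3

Enumerate A + A = {a + b : a, b ∈ A}. With |A| = 3, there are |A|^2 = 9 ordered sum pairs; collecting distinct values, A + A = {-2, 4, 10, 16, 22}, so |A + A| = 5. Thus K = 5/3. Here |A + A| = 2|A| − 1 = 5, the minimum possible — so K = 5/3 is minimal, which holds iff A is an arithmetic progression.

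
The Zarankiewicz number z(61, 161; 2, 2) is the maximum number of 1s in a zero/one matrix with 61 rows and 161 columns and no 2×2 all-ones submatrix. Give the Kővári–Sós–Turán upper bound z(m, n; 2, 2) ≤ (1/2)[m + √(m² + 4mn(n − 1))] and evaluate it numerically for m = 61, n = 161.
z(61, 161; 2, 2) ≤ (1/2)[61 + √(61² + 4·61·161·160)] = (1/2)[61 + √6289161] = 1284.41

Kővári–Sós–Turán: let r_1, ..., r_61 be the row sums and z = Σ r_i the total number of 1s. Each pair of columns can share at most one row with both entries 1 (else a 2×2 all-ones block appears), so Σ_i C(r_i, 2) ≤ C(161, 2) = 12880. By convexity Σ_i C(r_i, 2) ≥ 61·C(z/61, 2) = z(z − 61)/(2·61), giving z² − 61z − 61·161·160 ≤ 0 and hence z ≤ (1/2)[61 + √(3721 + 4·1571360)] = (1/2)[61 + √6289161] ≈ (1/2)(61 + 2507.82) = 1284.41.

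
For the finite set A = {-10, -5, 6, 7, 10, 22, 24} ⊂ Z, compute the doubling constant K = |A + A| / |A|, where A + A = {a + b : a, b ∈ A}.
K = |A + A| / |A| = 25/7

Enumerate A + A = {a + b : a, b ∈ A}. With |A| = 7, there are |A|^2 = 49 ordered sum pairs; collecting distinct values, A + A = {-20, -15, -10, -4, -3, 0, 1, 2, 5, 12, 13, 14, 16, 17, 19, 20, 28, 29, 30, 31, 32, 34, 44, 46, 48}, so |A + A| = 25. Thus K = 25/7. For comparison, the minimum possible |A + A| over all 7-element sets is 2·7 − 1 = 13 (so min K = 13/7), attained only by arithmetic progressions.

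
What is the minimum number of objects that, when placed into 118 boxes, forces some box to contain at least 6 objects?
n = (6 − 1)·118 + 1 = 591

By the generalised pigeonhole principle, to guarantee some box contains ≥ r objects we need more than (r − 1) · k objects total. Threshold: n = (r − 1) · k + 1. With r = 6 and k = 118: n = 5 · 118 + 1 = 590 + 1 = 591. For n = 590 = 5 · 118, we can put exactly 5 objects in every box, avoiding 6 in any single one — so 591 is tight.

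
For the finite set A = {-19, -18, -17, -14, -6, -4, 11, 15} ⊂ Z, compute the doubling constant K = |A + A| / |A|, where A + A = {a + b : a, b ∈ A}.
K = |A + A| / |A| = 32/8 = 4

Enumerate A + A = {a + b : a, b ∈ A}. With |A| = 8, there are |A|^2 = 64 ordered sum pairs; collecting distinct values, A + A = {-38, -37, -36, -35, -34, -33, -32, -31, -28, -25, -24, -23, -22, -21, -20, -18, -12, -10, -8, -7, -6, -4, -3, -2, 1, 5, 7, 9, 11, 22, 26, 30}, so |A + A| = 32. Thus K = 32/8 = 4. For comparison, the minimum possible |A + A| over all 8-element sets is 2·8 − 1 = 15 (so min K = 15/8), attained only by arithmetic progressions.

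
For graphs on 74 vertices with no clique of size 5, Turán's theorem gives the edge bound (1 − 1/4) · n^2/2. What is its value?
Turán density bound = (3/4) · 74^2/2 = 4107/2 ≈ 2053.5

Turán's theorem: ex(n, K_{r+1}) is achieved by the complete r-partite Turán graph T(n, r) with parts as balanced as possible, and is at most (1 − 1/r) · n^2/2. For r = 4, n = 74: the density bound is (3/4) · 5476/2 = 4107/2 ≈ 2053.5. The integer-valued extremum is e(T(74, 4)) = 2053, which is strictly less than the density bound 4107/2 since 4 ∤ 74 (the parts of T(74, 4) cannot all be equal).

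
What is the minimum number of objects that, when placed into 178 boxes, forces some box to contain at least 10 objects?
n = (10 − 1)·178 + 1 = 1603

By the generalised pigeonhole principle, to guarantee some box contains ≥ r objects we need more than (r − 1) · k objects total. Threshold: n = (r − 1) · k + 1. With r = 10 and k = 178: n = 9 · 178 + 1 = 1602 + 1 = 1603. For n = 1602 = 9 · 178, we can put exactly 9 objects in every box, avoiding 10 in any single one — so 1603 is tight.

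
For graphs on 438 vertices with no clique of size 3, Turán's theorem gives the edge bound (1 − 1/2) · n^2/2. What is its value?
Turán density bound = (1/2) · 438^2/2 = 47961

Turán's theorem: ex(n, K_{r+1}) is achieved by the complete r-partite Turán graph T(n, r) with parts as balanced as possible, and is at most (1 − 1/r) · n^2/2. For r = 2, n = 438: the density bound is (1/2) · 191844/2 = 47961. Since 2 ∣ 438, the Turán graph T(438, 2) has parts of equal size 219, and its edge count e(T(438, 2)) = 47961 attains the density bound exactly.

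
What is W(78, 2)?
W(78, 2) = 78 + 1 = 79

A 2-term AP is any pair of integers, so a monochromatic 2-AP exists iff some colour is used at least twice. With 78 colours, the colouring i ↦ i on {1, ..., 78} uses each colour once, avoiding any monochromatic pair, so W(78, 2) > 78. For {1, ..., 79}, pigeonhole forces two integers of the same colour, which form a monochromatic 2-AP. Hence W(78, 2) = 79.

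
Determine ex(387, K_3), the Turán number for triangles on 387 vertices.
ex(387, K_3) = ⌊387^2/4⌋ = 37442

Mantel (1907): a triangle-free graph on n vertices has at most ⌊n^2/4⌋ edges, with equality for the complete bipartite graph K_{⌊n/2⌋, ⌈n/2⌉}. For n = 387: ⌊387^2/4⌋ = ⌊149769/4⌋ = 37442. The extremal graph is K_{193, 194}, which has 193·194 = 37442 edges.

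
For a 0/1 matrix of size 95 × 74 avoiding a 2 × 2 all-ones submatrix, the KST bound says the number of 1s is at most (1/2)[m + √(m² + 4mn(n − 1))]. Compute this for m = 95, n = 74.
z(95, 74; 2, 2) ≤ (1/2)[95 + √(95² + 4·95·74·73)] = (1/2)[95 + √2061785] = 765.4459

Kővári–Sós–Turán: let r_1, ..., r_95 be the row sums and z = Σ r_i the total number of 1s. Each pair of columns can share at most one row with both entries 1 (else a 2×2 all-ones block appears), so Σ_i C(r_i, 2) ≤ C(74, 2) = 2701. By convexity Σ_i C(r_i, 2) ≥ 95·C(z/95, 2) = z(z − 95)/(2·95), giving z² − 95z − 95·74·73 ≤ 0 and hence z ≤ (1/2)[95 + √(9025 + 4·513190)] = (1/2)[95 + √2061785] ≈ (1/2)(95 + 1435.8917) = 765.4459.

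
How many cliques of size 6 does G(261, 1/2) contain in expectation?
E[# K_6] = C(261, 6) · (1/2)^C(6, 2) = 414356272512 / 2^15 = 3237158379/256 ≈ 12645149.917969

For each 6-subset S of vertices (there are C(261, 6) = 414356272512 such S), let X_S = 1 if S induces a K_6 (all C(6, 2) = 15 edges present). Then P(X_S = 1) = (1/2)^15 = 1/32768. By linearity of expectation, E[# K_6] = C(261, 6) · (1/2)^15 = 414356272512 / 32768 = 3237158379/256 ≈ 12645149.917969.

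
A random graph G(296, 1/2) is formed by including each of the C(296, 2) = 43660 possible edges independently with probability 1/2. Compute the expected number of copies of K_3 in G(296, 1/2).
E[# K_3] = C(296, 3) · (1/2)^C(3, 2) = 4278680 / 2^3 = 534835

For each 3-subset S of vertices (there are C(296, 3) = 4278680 such S), let X_S = 1 if S induces a K_3 (all C(3, 2) = 3 edges present). Then P(X_S = 1) = (1/2)^3 = 1/8. By linearity of expectation, E[# K_3] = C(296, 3) · (1/2)^3 = 4278680 / 8 = 534835.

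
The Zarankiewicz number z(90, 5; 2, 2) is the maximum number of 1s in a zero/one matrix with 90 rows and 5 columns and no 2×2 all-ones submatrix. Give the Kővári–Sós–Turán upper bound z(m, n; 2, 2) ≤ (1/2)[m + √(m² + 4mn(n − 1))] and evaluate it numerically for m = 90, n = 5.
z(90, 5; 2, 2) ≤ (1/2)[90 + √(90² + 4·90·5·4)] = (1/2)[90 + √15300] = 106.8466

Kővári–Sós–Turán: let r_1, ..., r_90 be the row sums and z = Σ r_i the total number of 1s. Each pair of columns can share at most one row with both entries 1 (else a 2×2 all-ones block appears), so Σ_i C(r_i, 2) ≤ C(5, 2) = 10. By convexity Σ_i C(r_i, 2) ≥ 90·C(z/90, 2) = z(z − 90)/(2·90), giving z² − 90z − 90·5·4 ≤ 0 and hence z ≤ (1/2)[90 + √(8100 + 4·1800)] = (1/2)[90 + √15300] ≈ (1/2)(90 + 123.6932) = 106.8466.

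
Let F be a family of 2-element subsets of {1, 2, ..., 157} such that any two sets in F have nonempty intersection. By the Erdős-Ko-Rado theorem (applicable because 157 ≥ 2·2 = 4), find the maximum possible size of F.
max |F| = C(156, 1) = 156

Erdős-Ko-Rado (1961): when n ≥ 2k, max |F| = C(n−1, k−1). The bound is attained by the star {A : i ∈ A} for any fixed i ∈ [n]. Here C(157−1, 2−1) = C(156, 1) = 156.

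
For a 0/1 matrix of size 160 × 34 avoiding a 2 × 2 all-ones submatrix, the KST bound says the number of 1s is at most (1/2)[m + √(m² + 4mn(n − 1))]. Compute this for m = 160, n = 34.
z(160, 34; 2, 2) ≤ (1/2)[160 + √(160² + 4·160·34·33)] = (1/2)[160 + √743680] = 511.1844

Kővári–Sós–Turán: let r_1, ..., r_160 be the row sums and z = Σ r_i the total number of 1s. Each pair of columns can share at most one row with both entries 1 (else a 2×2 all-ones block appears), so Σ_i C(r_i, 2) ≤ C(34, 2) = 561. By convexity Σ_i C(r_i, 2) ≥ 160·C(z/160, 2) = z(z − 160)/(2·160), giving z² − 160z − 160·34·33 ≤ 0 and hence z ≤ (1/2)[160 + √(25600 + 4·179520)] = (1/2)[160 + √743680] ≈ (1/2)(160 + 862.3688) = 511.1844.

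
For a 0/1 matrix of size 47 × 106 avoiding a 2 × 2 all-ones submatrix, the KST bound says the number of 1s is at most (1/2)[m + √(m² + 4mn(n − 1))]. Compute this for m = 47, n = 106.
z(47, 106; 2, 2) ≤ (1/2)[47 + √(47² + 4·47·106·105)] = (1/2)[47 + √2094649] = 747.1451

Kővári–Sós–Turán: let r_1, ..., r_47 be the row sums and z = Σ r_i the total number of 1s. Each pair of columns can share at most one row with both entries 1 (else a 2×2 all-ones block appears), so Σ_i C(r_i, 2) ≤ C(106, 2) = 5565. By convexity Σ_i C(r_i, 2) ≥ 47·C(z/47, 2) = z(z − 47)/(2·47), giving z² − 47z − 47·106·105 ≤ 0 and hence z ≤ (1/2)[47 + √(2209 + 4·523110)] = (1/2)[47 + √2094649] ≈ (1/2)(47 + 1447.2902) = 747.1451.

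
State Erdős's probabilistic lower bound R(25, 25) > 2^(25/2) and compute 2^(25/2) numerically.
2^(25/2) = 5792.6188; so R(25, 25) > 5792.6188

Colour each edge of K_n uniformly at random with red/blue. The expected number of monochromatic K_25 is C(n, 25) · 2 · 2^(−C(25,2)). If C(n, 25) · 2^(1 − C(25,2)) < 1, then with positive probability no monochromatic K_25 exists, so R(25, 25) > n. The standard estimate C(n, 25) ≤ n^25/25! shows this inequality holds whenever n ≤ 2^(25/2) (since 25! · 2^(C(25,2) − 1) > 2^(25^2/2) ≥ n^25). Hence R(25, 25) > 2^(25/2) = 5792.6188.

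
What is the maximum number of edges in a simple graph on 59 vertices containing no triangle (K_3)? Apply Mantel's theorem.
ex(59, K_3) = ⌊59^2/4⌋ = 870

Mantel (1907): a triangle-free graph on n vertices has at most ⌊n^2/4⌋ edges, with equality for the complete bipartite graph K_{⌊n/2⌋, ⌈n/2⌉}. For n = 59: ⌊59^2/4⌋ = ⌊3481/4⌋ = 870. The extremal graph is K_{29, 30}, which has 29·30 = 870 edges.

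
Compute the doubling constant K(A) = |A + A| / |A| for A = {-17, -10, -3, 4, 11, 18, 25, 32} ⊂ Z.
K = |A + A| / |A| = 15/8

Enumerate A + A = {a + b : a, b ∈ A}. With |A| = 8, there are |A|^2 = 64 ordered sum pairs; collecting distinct values, A + A = {-34, -27, -20, -13, -6, 1, 8, 15, 22, 29, 36, 43, 50, 57, 64}, so |A + A| = 15. Thus K = 15/8. Here |A + A| = 2|A| − 1 = 15, the minimum possible — so K = 15/8 is minimal, which holds iff A is an arithmetic progression.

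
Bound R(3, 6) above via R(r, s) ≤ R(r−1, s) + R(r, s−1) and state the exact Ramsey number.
R(3, 6) ≤ R(2, 6) + R(3, 5) = 6 + 14 = 20; exact value R(3, 6) = 18.

The Erdős–Szekeres recurrence R(r, s) ≤ R(r−1, s) + R(r, s−1) applied to (r, s) = (3, 6) gives
  R(3, 6) ≤ R(2, 6) + R(3, 5) = 6 + 14 = 20.
(Recall R(2, k) = k and R is symmetric.) The recurrence is not tight here (it gives 20, but the exact value is R(3, 6) = 18); the tight upper bound requires a sharper argument than the simple recurrence, combined with a lower-bound construction on K_{17}.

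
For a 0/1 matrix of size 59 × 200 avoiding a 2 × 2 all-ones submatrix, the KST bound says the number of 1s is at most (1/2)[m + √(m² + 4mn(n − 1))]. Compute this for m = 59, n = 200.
z(59, 200; 2, 2) ≤ (1/2)[59 + √(59² + 4·59·200·199)] = (1/2)[59 + √9396281] = 1562.1677

Kővári–Sós–Turán: let r_1, ..., r_59 be the row sums and z = Σ r_i the total number of 1s. Each pair of columns can share at most one row with both entries 1 (else a 2×2 all-ones block appears), so Σ_i C(r_i, 2) ≤ C(200, 2) = 19900. By convexity Σ_i C(r_i, 2) ≥ 59·C(z/59, 2) = z(z − 59)/(2·59), giving z² − 59z − 59·200·199 ≤ 0 and hence z ≤ (1/2)[59 + √(3481 + 4·2348200)] = (1/2)[59 + √9396281] ≈ (1/2)(59 + 3065.3354) = 1562.1677.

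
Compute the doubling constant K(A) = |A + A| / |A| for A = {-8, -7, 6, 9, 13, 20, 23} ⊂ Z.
K = |A + A| / |A| = 24/7

Enumerate A + A = {a + b : a, b ∈ A}. With |A| = 7, there are |A|^2 = 49 ordered sum pairs; collecting distinct values, A + A = {-16, -15, -14, -2, -1, 1, 2, 5, 6, 12, 13, 15, 16, 18, 19, 22, 26, 29, 32, 33, 36, 40, 43, 46}, so |A + A| = 24. Thus K = 24/7. For comparison, the minimum possible |A + A| over all 7-element sets is 2·7 − 1 = 13 (so min K = 13/7), attained only by arithmetic progressions.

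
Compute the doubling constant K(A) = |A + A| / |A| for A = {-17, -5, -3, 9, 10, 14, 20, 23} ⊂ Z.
K = |A + A| / |A| = 32/8 = 4

Enumerate A + A = {a + b : a, b ∈ A}. With |A| = 8, there are |A|^2 = 64 ordered sum pairs; collecting distinct values, A + A = {-34, -22, -20, -10, -8, -7, -6, -3, 3, 4, 5, 6, 7, 9, 11, 15, 17, 18, 19, 20, 23, 24, 28, 29, 30, 32, 33, 34, 37, 40, 43, 46}, so |A + A| = 32. Thus K = 32/8 = 4. For comparison, the minimum possible |A + A| over all 8-element sets is 2·8 − 1 = 15 (so min K = 15/8), attained only by arithmetic progressions.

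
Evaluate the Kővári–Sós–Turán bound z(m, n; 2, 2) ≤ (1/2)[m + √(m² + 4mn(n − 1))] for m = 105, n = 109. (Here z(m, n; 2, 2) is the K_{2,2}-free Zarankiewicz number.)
z(105, 109; 2, 2) ≤ (1/2)[105 + √(105² + 4·105·109·108)] = (1/2)[105 + √4955265] = 1165.5212

Kővári–Sós–Turán: let r_1, ..., r_105 be the row sums and z = Σ r_i the total number of 1s. Each pair of columns can share at most one row with both entries 1 (else a 2×2 all-ones block appears), so Σ_i C(r_i, 2) ≤ C(109, 2) = 5886. By convexity Σ_i C(r_i, 2) ≥ 105·C(z/105, 2) = z(z − 105)/(2·105), giving z² − 105z − 105·109·108 ≤ 0 and hence z ≤ (1/2)[105 + √(11025 + 4·1236060)] = (1/2)[105 + √4955265] ≈ (1/2)(105 + 2226.0425) = 1165.5212.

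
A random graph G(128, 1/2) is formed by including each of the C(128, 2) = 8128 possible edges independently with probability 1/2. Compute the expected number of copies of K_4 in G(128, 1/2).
E[# K_4] = C(128, 4) · (1/2)^C(4, 2) = 10668000 / 2^6 = 333375/2 = 166687.5

For each 4-subset S of vertices (there are C(128, 4) = 10668000 such S), let X_S = 1 if S induces a K_4 (all C(4, 2) = 6 edges present). Then P(X_S = 1) = (1/2)^6 = 1/64. By linearity of expectation, E[# K_4] = C(128, 4) · (1/2)^6 = 10668000 / 64 = 333375/2 = 166687.5.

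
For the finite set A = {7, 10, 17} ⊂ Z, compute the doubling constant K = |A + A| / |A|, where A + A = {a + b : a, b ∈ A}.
K = |A + A| / |A| = 6/3 = 2

Enumerate A + A = {a + b : a, b ∈ A}. With |A| = 3, there are |A|^2 = 9 ordered sum pairs; collecting distinct values, A + A = {14, 17, 20, 24, 27, 34}, so |A + A| = 6. Thus K = 6/3 = 2. For comparison, the minimum possible |A + A| over all 3-element sets is 2·3 − 1 = 5 (so min K = 5/3), attained only by arithmetic progressions.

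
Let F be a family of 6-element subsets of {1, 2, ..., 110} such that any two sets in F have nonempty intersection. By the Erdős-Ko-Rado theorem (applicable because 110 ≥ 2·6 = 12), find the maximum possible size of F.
max |F| = C(109, 5) = 116828271

The Erdős-Ko-Rado theorem states: for n ≥ 2k, an intersecting family of k-subsets of an n-element set has size at most C(n − 1, k − 1), with equality for 'star' families {A ⊆ [n] : |A| = k, i ∈ A} (fix an element i). For n = 110, k = 6: C(109, 5) = 116828271.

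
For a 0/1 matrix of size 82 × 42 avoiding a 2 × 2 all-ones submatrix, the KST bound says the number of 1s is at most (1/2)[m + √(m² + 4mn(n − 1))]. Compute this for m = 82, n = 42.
z(82, 42; 2, 2) ≤ (1/2)[82 + √(82² + 4·82·42·41)] = (1/2)[82 + √571540] = 419.0013

Kővári–Sós–Turán: let r_1, ..., r_82 be the row sums and z = Σ r_i the total number of 1s. Each pair of columns can share at most one row with both entries 1 (else a 2×2 all-ones block appears), so Σ_i C(r_i, 2) ≤ C(42, 2) = 861. By convexity Σ_i C(r_i, 2) ≥ 82·C(z/82, 2) = z(z − 82)/(2·82), giving z² − 82z − 82·42·41 ≤ 0 and hence z ≤ (1/2)[82 + √(6724 + 4·141204)] = (1/2)[82 + √571540] ≈ (1/2)(82 + 756.0026) = 419.0013.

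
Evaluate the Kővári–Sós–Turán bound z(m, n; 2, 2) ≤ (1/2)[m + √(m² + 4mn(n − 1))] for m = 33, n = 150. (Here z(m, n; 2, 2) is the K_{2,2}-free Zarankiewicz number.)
z(33, 150; 2, 2) ≤ (1/2)[33 + √(33² + 4·33·150·149)] = (1/2)[33 + √2951289] = 875.4658

Kővári–Sós–Turán: let r_1, ..., r_33 be the row sums and z = Σ r_i the total number of 1s. Each pair of columns can share at most one row with both entries 1 (else a 2×2 all-ones block appears), so Σ_i C(r_i, 2) ≤ C(150, 2) = 11175. By convexity Σ_i C(r_i, 2) ≥ 33·C(z/33, 2) = z(z − 33)/(2·33), giving z² − 33z − 33·150·149 ≤ 0 and hence z ≤ (1/2)[33 + √(1089 + 4·737550)] = (1/2)[33 + √2951289] ≈ (1/2)(33 + 1717.9316) = 875.4658.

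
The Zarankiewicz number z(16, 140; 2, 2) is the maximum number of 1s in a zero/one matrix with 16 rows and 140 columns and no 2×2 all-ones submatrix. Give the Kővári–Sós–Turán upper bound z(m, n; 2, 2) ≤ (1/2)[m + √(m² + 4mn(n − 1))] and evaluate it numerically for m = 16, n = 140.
z(16, 140; 2, 2) ≤ (1/2)[16 + √(16² + 4·16·140·139)] = (1/2)[16 + √1245696] = 566.0538

Kővári–Sós–Turán: let r_1, ..., r_16 be the row sums and z = Σ r_i the total number of 1s. Each pair of columns can share at most one row with both entries 1 (else a 2×2 all-ones block appears), so Σ_i C(r_i, 2) ≤ C(140, 2) = 9730. By convexity Σ_i C(r_i, 2) ≥ 16·C(z/16, 2) = z(z − 16)/(2·16), giving z² − 16z − 16·140·139 ≤ 0 and hence z ≤ (1/2)[16 + √(256 + 4·311360)] = (1/2)[16 + √1245696] ≈ (1/2)(16 + 1116.1075) = 566.0538.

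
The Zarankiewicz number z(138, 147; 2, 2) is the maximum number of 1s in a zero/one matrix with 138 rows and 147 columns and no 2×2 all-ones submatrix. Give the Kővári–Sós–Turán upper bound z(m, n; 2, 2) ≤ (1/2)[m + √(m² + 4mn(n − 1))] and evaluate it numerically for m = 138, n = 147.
z(138, 147; 2, 2) ≤ (1/2)[138 + √(138² + 4·138·147·146)] = (1/2)[138 + √11866068] = 1791.358

Kővári–Sós–Turán: let r_1, ..., r_138 be the row sums and z = Σ r_i the total number of 1s. Each pair of columns can share at most one row with both entries 1 (else a 2×2 all-ones block appears), so Σ_i C(r_i, 2) ≤ C(147, 2) = 10731. By convexity Σ_i C(r_i, 2) ≥ 138·C(z/138, 2) = z(z − 138)/(2·138), giving z² − 138z − 138·147·146 ≤ 0 and hence z ≤ (1/2)[138 + √(19044 + 4·2961756)] = (1/2)[138 + √11866068] ≈ (1/2)(138 + 3444.716) = 1791.358.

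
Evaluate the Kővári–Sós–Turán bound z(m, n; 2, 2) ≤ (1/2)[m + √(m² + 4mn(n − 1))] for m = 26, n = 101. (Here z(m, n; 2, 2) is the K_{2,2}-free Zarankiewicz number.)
z(26, 101; 2, 2) ≤ (1/2)[26 + √(26² + 4·26·101·100)] = (1/2)[26 + √1051076] = 525.61

Kővári–Sós–Turán: let r_1, ..., r_26 be the row sums and z = Σ r_i the total number of 1s. Each pair of columns can share at most one row with both entries 1 (else a 2×2 all-ones block appears), so Σ_i C(r_i, 2) ≤ C(101, 2) = 5050. By convexity Σ_i C(r_i, 2) ≥ 26·C(z/26, 2) = z(z − 26)/(2·26), giving z² − 26z − 26·101·100 ≤ 0 and hence z ≤ (1/2)[26 + √(676 + 4·262600)] = (1/2)[26 + √1051076] ≈ (1/2)(26 + 1025.22) = 525.61.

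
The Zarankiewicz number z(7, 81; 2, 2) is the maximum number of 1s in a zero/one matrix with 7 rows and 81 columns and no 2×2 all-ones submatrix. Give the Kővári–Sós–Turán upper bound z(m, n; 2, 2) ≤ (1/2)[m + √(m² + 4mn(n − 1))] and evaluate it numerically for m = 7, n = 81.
z(7, 81; 2, 2) ≤ (1/2)[7 + √(7² + 4·7·81·80)] = (1/2)[7 + √181489] = 216.5076

Kővári–Sós–Turán: let r_1, ..., r_7 be the row sums and z = Σ r_i the total number of 1s. Each pair of columns can share at most one row with both entries 1 (else a 2×2 all-ones block appears), so Σ_i C(r_i, 2) ≤ C(81, 2) = 3240. By convexity Σ_i C(r_i, 2) ≥ 7·C(z/7, 2) = z(z − 7)/(2·7), giving z² − 7z − 7·81·80 ≤ 0 and hence z ≤ (1/2)[7 + √(49 + 4·45360)] = (1/2)[7 + √181489] ≈ (1/2)(7 + 426.0153) = 216.5076.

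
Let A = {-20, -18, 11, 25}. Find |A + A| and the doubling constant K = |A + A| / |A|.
K = |A + A| / |A| = 10/4 = 5/2

Enumerate A + A = {a + b : a, b ∈ A}. With |A| = 4, there are |A|^2 = 16 ordered sum pairs; collecting distinct values, A + A = {-40, -38, -36, -9, -7, 5, 7, 22, 36, 50}, so |A + A| = 10. Thus K = 10/4 = 5/2. For comparison, the minimum possible |A + A| over all 4-element sets is 2·4 − 1 = 7 (so min K = 7/4), attained only by arithmetic progressions.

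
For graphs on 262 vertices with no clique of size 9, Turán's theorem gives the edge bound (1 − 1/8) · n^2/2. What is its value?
Turán density bound = (7/8) · 262^2/2 = 120127/4 ≈ 30031.75

Turán's theorem: ex(n, K_{r+1}) is achieved by the complete r-partite Turán graph T(n, r) with parts as balanced as possible, and is at most (1 − 1/r) · n^2/2. For r = 8, n = 262: the density bound is (7/8) · 68644/2 = 120127/4 ≈ 30031.75. The integer-valued extremum is e(T(262, 8)) = 30031, which is strictly less than the density bound 120127/4 since 8 ∤ 262 (the parts of T(262, 8) cannot all be equal).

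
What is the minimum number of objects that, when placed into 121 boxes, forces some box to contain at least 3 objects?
n = (3 − 1)·121 + 1 = 243

By the generalised pigeonhole principle, to guarantee some box contains ≥ r objects we need more than (r − 1) · k objects total. Threshold: n = (r − 1) · k + 1. With r = 3 and k = 121: n = 2 · 121 + 1 = 242 + 1 = 243. For n = 242 = 2 · 121, we can put exactly 2 objects in every box, avoiding 3 in any single one — so 243 is tight.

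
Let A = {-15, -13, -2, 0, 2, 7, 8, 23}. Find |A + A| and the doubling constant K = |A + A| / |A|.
K = |A + A| / |A| = 31/8

Enumerate A + A = {a + b : a, b ∈ A}. With |A| = 8, there are |A|^2 = 64 ordered sum pairs; collecting distinct values, A + A = {-30, -28, -26, -17, -15, -13, -11, -8, -7, -6, -5, -4, -2, 0, 2, 4, 5, 6, 7, 8, 9, 10, 14, 15, 16, 21, 23, 25, 30, 31, 46}, so |A + A| = 31. Thus K = 31/8. For comparison, the minimum possible |A + A| over all 8-element sets is 2·8 − 1 = 15 (so min K = 15/8), attained only by arithmetic progressions.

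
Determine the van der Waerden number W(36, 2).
W(36, 2) = 36 + 1 = 37

A 2-term AP is any pair of integers, so a monochromatic 2-AP exists iff some colour is used at least twice. With 36 colours, the colouring i ↦ i on {1, ..., 36} uses each colour once, avoiding any monochromatic pair, so W(36, 2) > 36. For {1, ..., 37}, pigeonhole forces two integers of the same colour, which form a monochromatic 2-AP. Hence W(36, 2) = 37.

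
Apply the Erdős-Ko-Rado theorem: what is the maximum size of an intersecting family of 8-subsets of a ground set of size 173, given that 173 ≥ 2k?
max |F| = C(172, 7) = 780842580024

Erdős-Ko-Rado (1961): when n ≥ 2k, max |F| = C(n−1, k−1). The bound is attained by the star {A : i ∈ A} for any fixed i ∈ [n]. Here C(173−1, 8−1) = C(172, 7) = 780842580024.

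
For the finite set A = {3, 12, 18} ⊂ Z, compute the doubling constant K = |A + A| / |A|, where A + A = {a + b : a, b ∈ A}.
K = |A + A| / |A| = 6/3 = 2

Enumerate A + A = {a + b : a, b ∈ A}. With |A| = 3, there are |A|^2 = 9 ordered sum pairs; collecting distinct values, A + A = {6, 15, 21, 24, 30, 36}, so |A + A| = 6. Thus K = 6/3 = 2. For comparison, the minimum possible |A + A| over all 3-element sets is 2·3 − 1 = 5 (so min K = 5/3), attained only by arithmetic progressions.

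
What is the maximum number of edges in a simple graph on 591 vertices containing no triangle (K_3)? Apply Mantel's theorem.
ex(591, K_3) = ⌊591^2/4⌋ = 87320

Mantel (1907): a triangle-free graph on n vertices has at most ⌊n^2/4⌋ edges, with equality for the complete bipartite graph K_{⌊n/2⌋, ⌈n/2⌉}. For n = 591: ⌊591^2/4⌋ = ⌊349281/4⌋ = 87320. The extremal graph is K_{295, 296}, which has 295·296 = 87320 edges.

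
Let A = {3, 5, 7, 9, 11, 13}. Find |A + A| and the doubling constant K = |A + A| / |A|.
K = |A + A| / |A| = 11/6

Enumerate A + A = {a + b : a, b ∈ A}. With |A| = 6, there are |A|^2 = 36 ordered sum pairs; collecting distinct values, A + A = {6, 8, 10, 12, 14, 16, 18, 20, 22, 24, 26}, so |A + A| = 11. Thus K = 11/6. Here |A + A| = 2|A| − 1 = 11, the minimum possible — so K = 11/6 is minimal, which holds iff A is an arithmetic progression.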